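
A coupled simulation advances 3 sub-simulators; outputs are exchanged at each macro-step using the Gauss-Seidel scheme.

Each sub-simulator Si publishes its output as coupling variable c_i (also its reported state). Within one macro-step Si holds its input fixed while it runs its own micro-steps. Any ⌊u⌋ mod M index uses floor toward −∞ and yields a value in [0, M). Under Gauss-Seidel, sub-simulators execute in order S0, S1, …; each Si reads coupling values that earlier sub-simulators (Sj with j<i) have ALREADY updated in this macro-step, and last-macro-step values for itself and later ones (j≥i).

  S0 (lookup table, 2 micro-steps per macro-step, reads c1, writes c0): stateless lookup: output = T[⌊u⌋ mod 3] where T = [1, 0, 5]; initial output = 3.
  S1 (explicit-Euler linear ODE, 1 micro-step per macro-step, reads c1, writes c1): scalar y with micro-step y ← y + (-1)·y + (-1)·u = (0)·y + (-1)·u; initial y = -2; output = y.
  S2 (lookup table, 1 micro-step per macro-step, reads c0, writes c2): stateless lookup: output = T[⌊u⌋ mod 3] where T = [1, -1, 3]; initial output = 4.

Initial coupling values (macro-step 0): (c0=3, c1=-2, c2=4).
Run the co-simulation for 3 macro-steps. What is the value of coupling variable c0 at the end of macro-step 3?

c0 at macro-step 3 = 0

macro 1: S0 reads c1=-2 → after 2×micro: 0; S1 reads c1=-2 → after 1×micro: 2; S2 reads c0=0 → after 1×micro: 1 ⇒ (c0=0, c1=2, c2=1)
macro 2: S0 reads c1=2 → after 2×micro: 5; S1 reads c1=2 → after 1×micro: -2; S2 reads c0=5 → after 1×micro: 3 ⇒ (c0=5, c1=-2, c2=3)
macro 3: S0 reads c1=-2 → after 2×micro: 0; S1 reads c1=-2 → after 1×micro: 2; S2 reads c0=0 → after 1×micro: 1 ⇒ (c0=0, c1=2, c2=1)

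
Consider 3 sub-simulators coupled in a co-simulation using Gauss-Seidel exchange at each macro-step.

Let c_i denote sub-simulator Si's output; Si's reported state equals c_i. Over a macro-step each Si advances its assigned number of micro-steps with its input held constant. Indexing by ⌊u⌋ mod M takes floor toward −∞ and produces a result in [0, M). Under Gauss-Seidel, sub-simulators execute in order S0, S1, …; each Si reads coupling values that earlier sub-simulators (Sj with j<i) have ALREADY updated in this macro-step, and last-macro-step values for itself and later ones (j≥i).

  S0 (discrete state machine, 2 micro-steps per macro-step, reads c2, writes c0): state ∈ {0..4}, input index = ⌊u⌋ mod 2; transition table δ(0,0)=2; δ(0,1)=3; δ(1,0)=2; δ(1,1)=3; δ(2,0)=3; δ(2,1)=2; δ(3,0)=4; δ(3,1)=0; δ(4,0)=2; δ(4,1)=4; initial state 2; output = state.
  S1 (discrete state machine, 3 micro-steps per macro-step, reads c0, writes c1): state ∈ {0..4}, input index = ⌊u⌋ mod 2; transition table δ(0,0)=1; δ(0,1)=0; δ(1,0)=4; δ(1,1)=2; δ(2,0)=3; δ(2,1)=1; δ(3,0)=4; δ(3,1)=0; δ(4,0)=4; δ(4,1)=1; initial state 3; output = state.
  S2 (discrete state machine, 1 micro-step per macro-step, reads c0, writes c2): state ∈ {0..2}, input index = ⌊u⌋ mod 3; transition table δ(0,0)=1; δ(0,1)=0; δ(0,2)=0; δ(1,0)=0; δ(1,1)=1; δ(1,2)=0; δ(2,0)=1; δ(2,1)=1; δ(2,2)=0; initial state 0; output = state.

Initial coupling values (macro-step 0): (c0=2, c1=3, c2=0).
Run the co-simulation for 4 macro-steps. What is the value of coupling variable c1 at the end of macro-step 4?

c1 at macro-step 4 = 4

macro 1: S0 reads c2=0 → after 2×micro: 4; S1 reads c0=4 → after 3×micro: 4; S2 reads c0=4 → after 1×micro: 0 ⇒ (c0=4, c1=4, c2=0)
macro 2: S0 reads c2=0 → after 2×micro: 3; S1 reads c0=3 → after 3×micro: 1; S2 reads c0=3 → after 1×micro: 1 ⇒ (c0=3, c1=1, c2=1)
macro 3: S0 reads c2=1 → after 2×micro: 3; S1 reads c0=3 → after 3×micro: 2; S2 reads c0=3 → after 1×micro: 0 ⇒ (c0=3, c1=2, c2=0)
macro 4: S0 reads c2=0 → after 2×micro: 2; S1 reads c0=2 → after 3×micro: 4; S2 reads c0=2 → after 1×micro: 0 ⇒ (c0=2, c1=4, c2=0)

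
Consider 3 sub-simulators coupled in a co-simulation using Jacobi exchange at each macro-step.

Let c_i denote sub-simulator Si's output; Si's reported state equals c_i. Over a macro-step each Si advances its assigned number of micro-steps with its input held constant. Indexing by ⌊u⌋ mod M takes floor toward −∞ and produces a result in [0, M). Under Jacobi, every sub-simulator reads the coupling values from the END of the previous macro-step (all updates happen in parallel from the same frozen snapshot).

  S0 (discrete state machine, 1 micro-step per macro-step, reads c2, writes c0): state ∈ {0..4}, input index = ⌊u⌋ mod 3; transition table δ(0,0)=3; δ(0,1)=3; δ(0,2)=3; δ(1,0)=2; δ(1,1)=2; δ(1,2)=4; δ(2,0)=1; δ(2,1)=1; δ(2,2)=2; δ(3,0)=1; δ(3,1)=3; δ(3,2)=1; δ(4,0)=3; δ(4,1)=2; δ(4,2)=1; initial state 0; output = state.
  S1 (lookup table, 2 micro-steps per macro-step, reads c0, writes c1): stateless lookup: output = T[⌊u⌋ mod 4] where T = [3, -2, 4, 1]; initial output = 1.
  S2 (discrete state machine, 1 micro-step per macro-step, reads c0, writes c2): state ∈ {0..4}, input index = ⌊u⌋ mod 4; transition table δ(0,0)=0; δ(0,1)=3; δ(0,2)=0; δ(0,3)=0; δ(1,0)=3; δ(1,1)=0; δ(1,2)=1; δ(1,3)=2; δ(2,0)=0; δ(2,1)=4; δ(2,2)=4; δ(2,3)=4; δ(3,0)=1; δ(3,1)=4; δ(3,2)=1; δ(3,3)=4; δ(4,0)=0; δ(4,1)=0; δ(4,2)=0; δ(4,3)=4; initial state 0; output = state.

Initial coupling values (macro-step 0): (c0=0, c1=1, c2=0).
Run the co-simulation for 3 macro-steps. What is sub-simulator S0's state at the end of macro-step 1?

S0 state at macro-step 1 = 3

macro 1: S0 reads c2=0 → after 1×micro: 3; S1 reads c0=0 → after 2×micro: 3; S2 reads c0=0 → after 1×micro: 0 ⇒ (c0=3, c1=3, c2=0)
macro 2: S0 reads c2=0 → after 1×micro: 1; S1 reads c0=3 → after 2×micro: 1; S2 reads c0=3 → after 1×micro: 0 ⇒ (c0=1, c1=1, c2=0)
macro 3: S0 reads c2=0 → after 1×micro: 2; S1 reads c0=1 → after 2×micro: -2; S2 reads c0=1 → after 1×micro: 3 ⇒ (c0=2, c1=-2, c2=3)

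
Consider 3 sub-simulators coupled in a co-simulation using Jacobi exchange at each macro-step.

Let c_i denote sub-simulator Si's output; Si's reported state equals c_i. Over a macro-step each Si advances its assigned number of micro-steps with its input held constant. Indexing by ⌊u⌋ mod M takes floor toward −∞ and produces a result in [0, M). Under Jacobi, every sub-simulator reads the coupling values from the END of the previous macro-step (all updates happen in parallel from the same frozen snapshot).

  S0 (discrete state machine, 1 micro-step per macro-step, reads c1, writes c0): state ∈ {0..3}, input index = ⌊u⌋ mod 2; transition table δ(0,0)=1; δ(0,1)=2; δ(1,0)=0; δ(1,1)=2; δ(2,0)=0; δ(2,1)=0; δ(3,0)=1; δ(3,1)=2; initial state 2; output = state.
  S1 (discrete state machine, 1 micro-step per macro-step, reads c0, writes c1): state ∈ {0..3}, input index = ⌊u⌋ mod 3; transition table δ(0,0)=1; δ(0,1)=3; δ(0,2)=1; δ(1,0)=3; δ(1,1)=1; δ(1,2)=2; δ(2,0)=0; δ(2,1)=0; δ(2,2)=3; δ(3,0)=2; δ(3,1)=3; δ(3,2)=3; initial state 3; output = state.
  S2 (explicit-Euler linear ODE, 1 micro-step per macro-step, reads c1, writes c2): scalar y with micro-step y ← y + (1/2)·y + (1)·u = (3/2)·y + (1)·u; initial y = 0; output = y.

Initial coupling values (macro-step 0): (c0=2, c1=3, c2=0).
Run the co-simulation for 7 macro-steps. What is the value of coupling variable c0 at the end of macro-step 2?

c0 at macro-step 2 = 2

macro 1: S0 reads c1=3 → after 1×micro: 0; S1 reads c0=2 → after 1×micro: 3; S2 reads c1=3 → after 1×micro: 3 ⇒ (c0=0, c1=3, c2=3)
macro 2: S0 reads c1=3 → after 1×micro: 2; S1 reads c0=0 → after 1×micro: 2; S2 reads c1=3 → after 1×micro: 15/2 ⇒ (c0=2, c1=2, c2=15/2)
macro 3: S0 reads c1=2 → after 1×micro: 0; S1 reads c0=2 → after 1×micro: 3; S2 reads c1=2 → after 1×micro: 53/4 ⇒ (c0=0, c1=3, c2=53/4)
macro 4: S0 reads c1=3 → after 1×micro: 2; S1 reads c0=0 → after 1×micro: 2; S2 reads c1=3 → after 1×micro: 183/8 ⇒ (c0=2, c1=2, c2=183/8)
macro 5: S0 reads c1=2 → after 1×micro: 0; S1 reads c0=2 → after 1×micro: 3; S2 reads c1=2 → after 1×micro: 581/16 ⇒ (c0=0, c1=3, c2=581/16)
macro 6: S0 reads c1=3 → after 1×micro: 2; S1 reads c0=0 → after 1×micro: 2; S2 reads c1=3 → after 1×micro: 1839/32 ⇒ (c0=2, c1=2, c2=1839/32)
macro 7: S0 reads c1=2 → after 1×micro: 0; S1 reads c0=2 → after 1×micro: 3; S2 reads c1=2 → after 1×micro: 5645/64 ⇒ (c0=0, c1=3, c2=5645/64)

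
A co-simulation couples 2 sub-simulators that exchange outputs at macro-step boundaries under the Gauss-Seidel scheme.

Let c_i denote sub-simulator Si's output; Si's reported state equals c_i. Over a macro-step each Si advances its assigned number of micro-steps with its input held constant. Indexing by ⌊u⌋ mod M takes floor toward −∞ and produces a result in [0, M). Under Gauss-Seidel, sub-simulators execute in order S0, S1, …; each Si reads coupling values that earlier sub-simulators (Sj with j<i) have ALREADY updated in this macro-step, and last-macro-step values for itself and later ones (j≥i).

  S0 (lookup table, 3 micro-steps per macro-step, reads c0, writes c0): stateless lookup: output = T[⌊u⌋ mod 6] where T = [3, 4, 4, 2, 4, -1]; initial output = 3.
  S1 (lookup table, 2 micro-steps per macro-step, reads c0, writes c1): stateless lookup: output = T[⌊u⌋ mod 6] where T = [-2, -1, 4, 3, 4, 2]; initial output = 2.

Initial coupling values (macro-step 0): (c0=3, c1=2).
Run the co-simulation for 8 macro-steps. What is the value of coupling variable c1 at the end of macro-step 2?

macro 1: S0 reads c0=3 → after 3×micro: 2; S1 reads c0=2 → after 2×micro: 4 ⇒ (c0=2, c1=4)
macro 2: S0 reads c0=2 → after 3×micro: 4; S1 reads c0=4 → after 2×micro: 4 ⇒ (c0=4, c1=4)
macro 3: S0 reads c0=4 → after 3×micro: 4; S1 reads c0=4 → after 2×micro: 4 ⇒ (c0=4, c1=4)
macro 4: S0 reads c0=4 → after 3×micro: 4; S1 reads c0=4 → after 2×micro: 4 ⇒ (c0=4, c1=4)
macro 5: S0 reads c0=4 → after 3×micro: 4; S1 reads c0=4 → after 2×micro: 4 ⇒ (c0=4, c1=4)
macro 6: S0 reads c0=4 → after 3×micro: 4; S1 reads c0=4 → after 2×micro: 4 ⇒ (c0=4, c1=4)
macro 7: S0 reads c0=4 → after 3×micro: 4; S1 reads c0=4 → after 2×micro: 4 ⇒ (c0=4, c1=4)
macro 8: S0 reads c0=4 → after 3×micro: 4; S1 reads c0=4 → after 2×micro: 4 ⇒ (c0=4, c1=4)

c1 at macro-step 2 = 4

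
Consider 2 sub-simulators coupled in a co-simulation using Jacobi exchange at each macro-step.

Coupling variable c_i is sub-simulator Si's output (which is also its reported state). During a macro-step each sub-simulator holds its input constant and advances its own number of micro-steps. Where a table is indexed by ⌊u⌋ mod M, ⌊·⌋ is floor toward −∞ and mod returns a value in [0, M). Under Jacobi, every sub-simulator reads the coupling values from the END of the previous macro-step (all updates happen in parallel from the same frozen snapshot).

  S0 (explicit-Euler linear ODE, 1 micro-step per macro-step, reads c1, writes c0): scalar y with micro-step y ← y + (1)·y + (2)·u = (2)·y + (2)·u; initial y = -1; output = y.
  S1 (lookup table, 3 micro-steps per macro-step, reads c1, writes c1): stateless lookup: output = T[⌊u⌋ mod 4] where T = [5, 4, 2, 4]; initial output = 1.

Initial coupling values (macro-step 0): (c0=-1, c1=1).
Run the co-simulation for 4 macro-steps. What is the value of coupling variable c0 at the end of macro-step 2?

c0 at macro-step 2 = 8

macro 1: S0 reads c1=1 → after 1×micro: 0; S1 reads c1=1 → after 3×micro: 4 ⇒ (c0=0, c1=4)
macro 2: S0 reads c1=4 → after 1×micro: 8; S1 reads c1=4 → after 3×micro: 5 ⇒ (c0=8, c1=5)
macro 3: S0 reads c1=5 → after 1×micro: 26; S1 reads c1=5 → after 3×micro: 4 ⇒ (c0=26, c1=4)
macro 4: S0 reads c1=4 → after 1×micro: 60; S1 reads c1=4 → after 3×micro: 5 ⇒ (c0=60, c1=5)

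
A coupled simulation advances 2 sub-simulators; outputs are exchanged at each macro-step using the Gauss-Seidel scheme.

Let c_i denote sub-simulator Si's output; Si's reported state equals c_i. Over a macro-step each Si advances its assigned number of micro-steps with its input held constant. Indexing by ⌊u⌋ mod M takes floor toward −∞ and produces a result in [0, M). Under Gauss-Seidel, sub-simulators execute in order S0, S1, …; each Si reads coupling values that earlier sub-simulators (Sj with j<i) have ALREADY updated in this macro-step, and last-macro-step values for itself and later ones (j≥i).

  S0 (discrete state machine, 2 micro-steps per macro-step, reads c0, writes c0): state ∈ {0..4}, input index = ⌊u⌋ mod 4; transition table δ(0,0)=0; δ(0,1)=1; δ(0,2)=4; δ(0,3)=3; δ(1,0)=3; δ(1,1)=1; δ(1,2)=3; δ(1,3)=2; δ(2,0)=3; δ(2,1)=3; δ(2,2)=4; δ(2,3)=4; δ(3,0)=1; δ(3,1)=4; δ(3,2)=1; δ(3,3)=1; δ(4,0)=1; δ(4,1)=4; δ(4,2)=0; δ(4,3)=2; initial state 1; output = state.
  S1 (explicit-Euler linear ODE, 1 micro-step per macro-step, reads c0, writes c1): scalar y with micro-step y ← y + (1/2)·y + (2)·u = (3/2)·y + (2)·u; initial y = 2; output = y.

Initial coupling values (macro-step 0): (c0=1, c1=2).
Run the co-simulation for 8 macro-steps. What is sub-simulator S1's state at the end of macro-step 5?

S1 state at macro-step 5 = 665/16

macro 1: S0 reads c0=1 → after 2×micro: 1; S1 reads c0=1 → after 1×micro: 5 ⇒ (c0=1, c1=5)
macro 2: S0 reads c0=1 → after 2×micro: 1; S1 reads c0=1 → after 1×micro: 19/2 ⇒ (c0=1, c1=19/2)
macro 3: S0 reads c0=1 → after 2×micro: 1; S1 reads c0=1 → after 1×micro: 65/4 ⇒ (c0=1, c1=65/4)
macro 4: S0 reads c0=1 → after 2×micro: 1; S1 reads c0=1 → after 1×micro: 211/8 ⇒ (c0=1, c1=211/8)
macro 5: S0 reads c0=1 → after 2×micro: 1; S1 reads c0=1 → after 1×micro: 665/16 ⇒ (c0=1, c1=665/16)
macro 6: S0 reads c0=1 → after 2×micro: 1; S1 reads c0=1 → after 1×micro: 2059/32 ⇒ (c0=1, c1=2059/32)
macro 7: S0 reads c0=1 → after 2×micro: 1; S1 reads c0=1 → after 1×micro: 6305/64 ⇒ (c0=1, c1=6305/64)
macro 8: S0 reads c0=1 → after 2×micro: 1; S1 reads c0=1 → after 1×micro: 19171/128 ⇒ (c0=1, c1=19171/128)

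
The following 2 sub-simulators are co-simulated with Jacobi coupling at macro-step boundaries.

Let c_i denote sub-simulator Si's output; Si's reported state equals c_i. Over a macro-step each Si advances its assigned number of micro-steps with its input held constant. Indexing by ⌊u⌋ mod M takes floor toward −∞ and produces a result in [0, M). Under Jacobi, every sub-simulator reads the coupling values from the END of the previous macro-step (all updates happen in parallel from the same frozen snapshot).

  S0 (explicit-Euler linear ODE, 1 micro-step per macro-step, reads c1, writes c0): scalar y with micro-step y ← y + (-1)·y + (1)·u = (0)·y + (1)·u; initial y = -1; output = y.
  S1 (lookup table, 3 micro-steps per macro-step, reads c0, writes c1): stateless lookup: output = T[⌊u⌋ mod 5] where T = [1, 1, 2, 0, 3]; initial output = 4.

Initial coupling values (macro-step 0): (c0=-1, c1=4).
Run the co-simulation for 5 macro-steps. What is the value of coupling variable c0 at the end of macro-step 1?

c0 at macro-step 1 = 4

macro 1: S0 reads c1=4 → after 1×micro: 4; S1 reads c0=-1 → after 3×micro: 3 ⇒ (c0=4, c1=3)
macro 2: S0 reads c1=3 → after 1×micro: 3; S1 reads c0=4 → after 3×micro: 3 ⇒ (c0=3, c1=3)
macro 3: S0 reads c1=3 → after 1×micro: 3; S1 reads c0=3 → after 3×micro: 0 ⇒ (c0=3, c1=0)
macro 4: S0 reads c1=0 → after 1×micro: 0; S1 reads c0=3 → after 3×micro: 0 ⇒ (c0=0, c1=0)
macro 5: S0 reads c1=0 → after 1×micro: 0; S1 reads c0=0 → after 3×micro: 1 ⇒ (c0=0, c1=1)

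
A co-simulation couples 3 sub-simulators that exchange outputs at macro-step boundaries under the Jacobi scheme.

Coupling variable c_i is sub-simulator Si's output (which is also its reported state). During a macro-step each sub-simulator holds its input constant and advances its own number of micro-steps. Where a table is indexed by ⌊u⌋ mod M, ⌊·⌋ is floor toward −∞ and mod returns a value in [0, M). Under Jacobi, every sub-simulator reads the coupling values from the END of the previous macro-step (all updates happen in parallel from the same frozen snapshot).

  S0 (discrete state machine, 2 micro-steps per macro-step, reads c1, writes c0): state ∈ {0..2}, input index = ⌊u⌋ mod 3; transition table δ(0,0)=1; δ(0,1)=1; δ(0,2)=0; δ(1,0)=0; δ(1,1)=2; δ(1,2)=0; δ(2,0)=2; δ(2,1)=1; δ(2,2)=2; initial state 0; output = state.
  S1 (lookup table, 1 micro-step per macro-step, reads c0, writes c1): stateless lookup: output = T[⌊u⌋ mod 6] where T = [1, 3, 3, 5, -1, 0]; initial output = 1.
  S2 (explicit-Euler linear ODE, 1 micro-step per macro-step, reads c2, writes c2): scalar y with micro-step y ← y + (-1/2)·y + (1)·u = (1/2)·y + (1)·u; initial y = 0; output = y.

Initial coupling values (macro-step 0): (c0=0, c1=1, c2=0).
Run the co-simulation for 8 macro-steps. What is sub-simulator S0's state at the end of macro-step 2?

macro 1: S0 reads c1=1 → after 2×micro: 2; S1 reads c0=0 → after 1×micro: 1; S2 reads c2=0 → after 1×micro: 0 ⇒ (c0=2, c1=1, c2=0)
macro 2: S0 reads c1=1 → after 2×micro: 2; S1 reads c0=2 → after 1×micro: 3; S2 reads c2=0 → after 1×micro: 0 ⇒ (c0=2, c1=3, c2=0)
macro 3: S0 reads c1=3 → after 2×micro: 2; S1 reads c0=2 → after 1×micro: 3; S2 reads c2=0 → after 1×micro: 0 ⇒ (c0=2, c1=3, c2=0)
macro 4: S0 reads c1=3 → after 2×micro: 2; S1 reads c0=2 → after 1×micro: 3; S2 reads c2=0 → after 1×micro: 0 ⇒ (c0=2, c1=3, c2=0)
macro 5: S0 reads c1=3 → after 2×micro: 2; S1 reads c0=2 → after 1×micro: 3; S2 reads c2=0 → after 1×micro: 0 ⇒ (c0=2, c1=3, c2=0)
macro 6: S0 reads c1=3 → after 2×micro: 2; S1 reads c0=2 → after 1×micro: 3; S2 reads c2=0 → after 1×micro: 0 ⇒ (c0=2, c1=3, c2=0)
macro 7: S0 reads c1=3 → after 2×micro: 2; S1 reads c0=2 → after 1×micro: 3; S2 reads c2=0 → after 1×micro: 0 ⇒ (c0=2, c1=3, c2=0)
macro 8: S0 reads c1=3 → after 2×micro: 2; S1 reads c0=2 → after 1×micro: 3; S2 reads c2=0 → after 1×micro: 0 ⇒ (c0=2, c1=3, c2=0)

S0 state at macro-step 2 = 2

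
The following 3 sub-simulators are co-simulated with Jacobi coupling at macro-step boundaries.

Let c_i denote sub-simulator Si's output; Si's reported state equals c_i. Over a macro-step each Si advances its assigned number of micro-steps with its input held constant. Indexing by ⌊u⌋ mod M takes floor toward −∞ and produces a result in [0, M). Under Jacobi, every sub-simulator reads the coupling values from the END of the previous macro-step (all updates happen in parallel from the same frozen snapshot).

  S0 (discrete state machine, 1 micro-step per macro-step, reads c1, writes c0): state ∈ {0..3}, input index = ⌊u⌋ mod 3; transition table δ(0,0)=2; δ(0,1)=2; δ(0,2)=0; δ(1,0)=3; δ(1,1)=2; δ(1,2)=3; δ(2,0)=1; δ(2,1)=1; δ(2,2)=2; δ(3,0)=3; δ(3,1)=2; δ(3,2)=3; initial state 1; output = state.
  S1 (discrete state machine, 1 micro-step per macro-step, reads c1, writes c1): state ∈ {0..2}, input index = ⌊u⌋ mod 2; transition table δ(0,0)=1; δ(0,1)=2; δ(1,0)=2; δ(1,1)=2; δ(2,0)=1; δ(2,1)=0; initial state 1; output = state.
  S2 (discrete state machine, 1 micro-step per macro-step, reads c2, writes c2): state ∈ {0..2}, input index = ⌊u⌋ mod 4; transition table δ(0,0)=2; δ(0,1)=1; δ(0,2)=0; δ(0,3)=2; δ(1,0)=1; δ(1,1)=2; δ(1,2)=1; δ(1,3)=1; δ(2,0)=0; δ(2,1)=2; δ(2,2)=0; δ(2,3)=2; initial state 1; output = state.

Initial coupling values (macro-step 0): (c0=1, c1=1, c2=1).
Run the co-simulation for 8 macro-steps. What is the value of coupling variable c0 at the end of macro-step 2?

macro 1: S0 reads c1=1 → after 1×micro: 2; S1 reads c1=1 → after 1×micro: 2; S2 reads c2=1 → after 1×micro: 2 ⇒ (c0=2, c1=2, c2=2)
macro 2: S0 reads c1=2 → after 1×micro: 2; S1 reads c1=2 → after 1×micro: 1; S2 reads c2=2 → after 1×micro: 0 ⇒ (c0=2, c1=1, c2=0)
macro 3: S0 reads c1=1 → after 1×micro: 1; S1 reads c1=1 → after 1×micro: 2; S2 reads c2=0 → after 1×micro: 2 ⇒ (c0=1, c1=2, c2=2)
macro 4: S0 reads c1=2 → after 1×micro: 3; S1 reads c1=2 → after 1×micro: 1; S2 reads c2=2 → after 1×micro: 0 ⇒ (c0=3, c1=1, c2=0)
macro 5: S0 reads c1=1 → after 1×micro: 2; S1 reads c1=1 → after 1×micro: 2; S2 reads c2=0 → after 1×micro: 2 ⇒ (c0=2, c1=2, c2=2)
macro 6: S0 reads c1=2 → after 1×micro: 2; S1 reads c1=2 → after 1×micro: 1; S2 reads c2=2 → after 1×micro: 0 ⇒ (c0=2, c1=1, c2=0)
macro 7: S0 reads c1=1 → after 1×micro: 1; S1 reads c1=1 → after 1×micro: 2; S2 reads c2=0 → after 1×micro: 2 ⇒ (c0=1, c1=2, c2=2)
macro 8: S0 reads c1=2 → after 1×micro: 3; S1 reads c1=2 → after 1×micro: 1; S2 reads c2=2 → after 1×micro: 0 ⇒ (c0=3, c1=1, c2=0)

c0 at macro-step 2 = 2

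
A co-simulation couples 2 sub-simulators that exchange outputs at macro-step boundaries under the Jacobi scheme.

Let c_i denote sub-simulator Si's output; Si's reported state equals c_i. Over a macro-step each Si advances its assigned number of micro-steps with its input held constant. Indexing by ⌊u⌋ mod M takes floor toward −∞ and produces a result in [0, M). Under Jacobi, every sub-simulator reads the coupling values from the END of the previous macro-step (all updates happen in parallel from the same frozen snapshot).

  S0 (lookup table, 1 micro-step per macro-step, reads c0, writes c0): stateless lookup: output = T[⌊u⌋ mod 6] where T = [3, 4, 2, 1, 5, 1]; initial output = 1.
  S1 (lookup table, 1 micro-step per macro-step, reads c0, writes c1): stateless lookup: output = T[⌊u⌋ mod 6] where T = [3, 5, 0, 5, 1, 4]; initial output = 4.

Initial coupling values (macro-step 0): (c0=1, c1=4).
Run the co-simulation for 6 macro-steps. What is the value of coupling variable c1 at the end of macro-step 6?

c1 at macro-step 6 = 4

macro 1: S0 reads c0=1 → after 1×micro: 4; S1 reads c0=1 → after 1×micro: 5 ⇒ (c0=4, c1=5)
macro 2: S0 reads c0=4 → after 1×micro: 5; S1 reads c0=4 → after 1×micro: 1 ⇒ (c0=5, c1=1)
macro 3: S0 reads c0=5 → after 1×micro: 1; S1 reads c0=5 → after 1×micro: 4 ⇒ (c0=1, c1=4)
macro 4: S0 reads c0=1 → after 1×micro: 4; S1 reads c0=1 → after 1×micro: 5 ⇒ (c0=4, c1=5)
macro 5: S0 reads c0=4 → after 1×micro: 5; S1 reads c0=4 → after 1×micro: 1 ⇒ (c0=5, c1=1)
macro 6: S0 reads c0=5 → after 1×micro: 1; S1 reads c0=5 → after 1×micro: 4 ⇒ (c0=1, c1=4)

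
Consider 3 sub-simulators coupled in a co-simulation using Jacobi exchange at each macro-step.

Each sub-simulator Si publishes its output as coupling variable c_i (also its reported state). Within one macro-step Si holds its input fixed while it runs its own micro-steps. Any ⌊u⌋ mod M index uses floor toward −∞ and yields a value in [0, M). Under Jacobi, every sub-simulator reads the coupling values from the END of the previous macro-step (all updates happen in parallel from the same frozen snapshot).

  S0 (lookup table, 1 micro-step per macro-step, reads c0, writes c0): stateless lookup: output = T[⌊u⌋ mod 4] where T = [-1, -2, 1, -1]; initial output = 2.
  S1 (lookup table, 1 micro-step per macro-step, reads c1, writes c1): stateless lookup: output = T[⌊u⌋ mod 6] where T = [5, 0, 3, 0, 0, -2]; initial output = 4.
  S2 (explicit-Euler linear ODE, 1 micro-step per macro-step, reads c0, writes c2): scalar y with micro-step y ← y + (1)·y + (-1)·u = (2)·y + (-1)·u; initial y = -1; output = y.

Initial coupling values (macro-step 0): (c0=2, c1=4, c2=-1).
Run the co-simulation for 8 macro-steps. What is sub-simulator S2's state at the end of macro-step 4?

macro 1: S0 reads c0=2 → after 1×micro: 1; S1 reads c1=4 → after 1×micro: 0; S2 reads c0=2 → after 1×micro: -4 ⇒ (c0=1, c1=0, c2=-4)
macro 2: S0 reads c0=1 → after 1×micro: -2; S1 reads c1=0 → after 1×micro: 5; S2 reads c0=1 → after 1×micro: -9 ⇒ (c0=-2, c1=5, c2=-9)
macro 3: S0 reads c0=-2 → after 1×micro: 1; S1 reads c1=5 → after 1×micro: -2; S2 reads c0=-2 → after 1×micro: -16 ⇒ (c0=1, c1=-2, c2=-16)
macro 4: S0 reads c0=1 → after 1×micro: -2; S1 reads c1=-2 → after 1×micro: 0; S2 reads c0=1 → after 1×micro: -33 ⇒ (c0=-2, c1=0, c2=-33)
macro 5: S0 reads c0=-2 → after 1×micro: 1; S1 reads c1=0 → after 1×micro: 5; S2 reads c0=-2 → after 1×micro: -64 ⇒ (c0=1, c1=5, c2=-64)
macro 6: S0 reads c0=1 → after 1×micro: -2; S1 reads c1=5 → after 1×micro: -2; S2 reads c0=1 → after 1×micro: -129 ⇒ (c0=-2, c1=-2, c2=-129)
macro 7: S0 reads c0=-2 → after 1×micro: 1; S1 reads c1=-2 → after 1×micro: 0; S2 reads c0=-2 → after 1×micro: -256 ⇒ (c0=1, c1=0, c2=-256)
macro 8: S0 reads c0=1 → after 1×micro: -2; S1 reads c1=0 → after 1×micro: 5; S2 reads c0=1 → after 1×micro: -513 ⇒ (c0=-2, c1=5, c2=-513)

S2 state at macro-step 4 = -33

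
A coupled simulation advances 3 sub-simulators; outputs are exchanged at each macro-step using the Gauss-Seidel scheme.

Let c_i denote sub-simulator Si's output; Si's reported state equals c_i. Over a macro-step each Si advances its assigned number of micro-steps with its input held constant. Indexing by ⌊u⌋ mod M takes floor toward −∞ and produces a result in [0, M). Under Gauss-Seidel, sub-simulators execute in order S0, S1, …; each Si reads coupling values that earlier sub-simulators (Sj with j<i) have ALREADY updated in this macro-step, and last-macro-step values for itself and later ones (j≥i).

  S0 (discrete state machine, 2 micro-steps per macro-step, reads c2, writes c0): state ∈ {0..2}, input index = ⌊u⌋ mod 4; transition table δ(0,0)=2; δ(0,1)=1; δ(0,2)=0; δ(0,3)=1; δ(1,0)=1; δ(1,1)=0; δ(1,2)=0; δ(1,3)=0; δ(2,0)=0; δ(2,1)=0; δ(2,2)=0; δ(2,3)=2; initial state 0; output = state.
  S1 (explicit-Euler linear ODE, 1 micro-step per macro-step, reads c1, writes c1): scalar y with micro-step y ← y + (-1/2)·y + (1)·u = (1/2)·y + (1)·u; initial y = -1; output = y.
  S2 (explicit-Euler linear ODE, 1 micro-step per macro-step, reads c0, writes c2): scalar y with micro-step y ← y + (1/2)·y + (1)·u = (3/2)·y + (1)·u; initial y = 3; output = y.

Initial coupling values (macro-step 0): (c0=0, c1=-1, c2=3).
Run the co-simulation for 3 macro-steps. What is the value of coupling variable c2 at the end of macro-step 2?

macro 1: S0 reads c2=3 → after 2×micro: 0; S1 reads c1=-1 → after 1×micro: -3/2; S2 reads c0=0 → after 1×micro: 9/2 ⇒ (c0=0, c1=-3/2, c2=9/2)
macro 2: S0 reads c2=9/2 → after 2×micro: 0; S1 reads c1=-3/2 → after 1×micro: -9/4; S2 reads c0=0 → after 1×micro: 27/4 ⇒ (c0=0, c1=-9/4, c2=27/4)
macro 3: S0 reads c2=27/4 → after 2×micro: 0; S1 reads c1=-9/4 → after 1×micro: -27/8; S2 reads c0=0 → after 1×micro: 81/8 ⇒ (c0=0, c1=-27/8, c2=81/8)

c2 at macro-step 2 = 27/4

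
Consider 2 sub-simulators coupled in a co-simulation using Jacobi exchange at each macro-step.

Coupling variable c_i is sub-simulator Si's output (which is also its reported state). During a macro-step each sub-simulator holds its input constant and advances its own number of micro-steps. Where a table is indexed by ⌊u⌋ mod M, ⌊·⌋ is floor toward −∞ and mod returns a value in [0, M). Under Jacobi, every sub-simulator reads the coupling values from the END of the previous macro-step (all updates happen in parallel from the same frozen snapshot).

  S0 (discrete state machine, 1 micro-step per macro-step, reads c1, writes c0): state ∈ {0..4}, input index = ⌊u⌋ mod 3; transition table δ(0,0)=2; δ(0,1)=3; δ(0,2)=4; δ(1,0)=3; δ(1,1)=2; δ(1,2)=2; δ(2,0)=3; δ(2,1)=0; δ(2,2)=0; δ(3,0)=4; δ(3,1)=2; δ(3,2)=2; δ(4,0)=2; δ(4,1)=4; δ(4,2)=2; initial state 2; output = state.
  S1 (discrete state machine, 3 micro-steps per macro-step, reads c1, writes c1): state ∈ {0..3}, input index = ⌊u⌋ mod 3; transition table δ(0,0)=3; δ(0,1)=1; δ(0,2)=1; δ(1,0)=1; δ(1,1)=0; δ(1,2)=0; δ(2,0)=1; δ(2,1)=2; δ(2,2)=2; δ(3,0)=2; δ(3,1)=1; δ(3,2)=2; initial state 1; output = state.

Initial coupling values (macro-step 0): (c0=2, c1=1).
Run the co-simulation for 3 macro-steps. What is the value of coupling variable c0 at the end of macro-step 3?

macro 1: S0 reads c1=1 → after 1×micro: 0; S1 reads c1=1 → after 3×micro: 0 ⇒ (c0=0, c1=0)
macro 2: S0 reads c1=0 → after 1×micro: 2; S1 reads c1=0 → after 3×micro: 1 ⇒ (c0=2, c1=1)
macro 3: S0 reads c1=1 → after 1×micro: 0; S1 reads c1=1 → after 3×micro: 0 ⇒ (c0=0, c1=0)

c0 at macro-step 3 = 0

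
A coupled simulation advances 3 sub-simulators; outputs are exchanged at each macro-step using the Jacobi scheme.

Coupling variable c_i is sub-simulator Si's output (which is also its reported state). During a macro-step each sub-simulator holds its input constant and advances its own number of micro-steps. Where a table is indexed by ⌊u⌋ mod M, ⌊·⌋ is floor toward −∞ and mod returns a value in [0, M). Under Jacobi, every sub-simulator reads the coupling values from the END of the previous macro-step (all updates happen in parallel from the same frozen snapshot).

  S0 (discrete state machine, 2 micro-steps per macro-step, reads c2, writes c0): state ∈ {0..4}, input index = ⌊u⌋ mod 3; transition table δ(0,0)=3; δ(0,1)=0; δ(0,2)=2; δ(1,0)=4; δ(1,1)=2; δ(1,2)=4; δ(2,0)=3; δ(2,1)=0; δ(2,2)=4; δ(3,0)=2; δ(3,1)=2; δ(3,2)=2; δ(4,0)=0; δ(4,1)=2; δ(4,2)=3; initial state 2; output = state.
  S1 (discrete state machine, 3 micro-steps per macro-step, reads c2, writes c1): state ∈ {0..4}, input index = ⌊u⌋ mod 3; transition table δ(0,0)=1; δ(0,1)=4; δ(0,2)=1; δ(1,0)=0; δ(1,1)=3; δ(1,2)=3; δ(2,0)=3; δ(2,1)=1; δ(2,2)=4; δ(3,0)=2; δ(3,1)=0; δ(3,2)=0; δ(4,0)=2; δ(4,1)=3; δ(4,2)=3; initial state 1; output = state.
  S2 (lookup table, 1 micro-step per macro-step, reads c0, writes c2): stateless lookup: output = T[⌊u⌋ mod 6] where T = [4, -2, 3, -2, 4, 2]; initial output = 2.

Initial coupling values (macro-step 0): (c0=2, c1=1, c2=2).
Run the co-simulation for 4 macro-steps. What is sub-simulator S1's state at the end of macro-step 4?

S1 state at macro-step 4 = 0

macro 1: S0 reads c2=2 → after 2×micro: 3; S1 reads c2=2 → after 3×micro: 1; S2 reads c0=2 → after 1×micro: 3 ⇒ (c0=3, c1=1, c2=3)
macro 2: S0 reads c2=3 → after 2×micro: 3; S1 reads c2=3 → after 3×micro: 0; S2 reads c0=3 → after 1×micro: -2 ⇒ (c0=3, c1=0, c2=-2)
macro 3: S0 reads c2=-2 → after 2×micro: 0; S1 reads c2=-2 → after 3×micro: 0; S2 reads c0=3 → after 1×micro: -2 ⇒ (c0=0, c1=0, c2=-2)
macro 4: S0 reads c2=-2 → after 2×micro: 0; S1 reads c2=-2 → after 3×micro: 0; S2 reads c0=0 → after 1×micro: 4 ⇒ (c0=0, c1=0, c2=4)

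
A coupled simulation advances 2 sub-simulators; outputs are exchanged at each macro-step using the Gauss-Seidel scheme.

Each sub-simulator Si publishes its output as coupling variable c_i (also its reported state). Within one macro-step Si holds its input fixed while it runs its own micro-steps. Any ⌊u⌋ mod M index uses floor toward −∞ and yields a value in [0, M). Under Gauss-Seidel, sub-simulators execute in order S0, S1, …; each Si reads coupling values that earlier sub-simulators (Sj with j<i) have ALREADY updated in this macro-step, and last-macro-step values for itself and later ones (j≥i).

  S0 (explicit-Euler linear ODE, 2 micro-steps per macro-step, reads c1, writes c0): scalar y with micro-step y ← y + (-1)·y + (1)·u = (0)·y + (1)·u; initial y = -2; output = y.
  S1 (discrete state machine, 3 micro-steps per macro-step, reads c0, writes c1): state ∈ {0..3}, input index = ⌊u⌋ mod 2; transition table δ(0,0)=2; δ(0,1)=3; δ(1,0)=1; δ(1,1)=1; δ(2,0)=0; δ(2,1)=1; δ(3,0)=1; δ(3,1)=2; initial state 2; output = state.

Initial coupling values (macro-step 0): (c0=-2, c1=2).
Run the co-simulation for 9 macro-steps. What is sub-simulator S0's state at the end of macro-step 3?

macro 1: S0 reads c1=2 → after 2×micro: 2; S1 reads c0=2 → after 3×micro: 0 ⇒ (c0=2, c1=0)
macro 2: S0 reads c1=0 → after 2×micro: 0; S1 reads c0=0 → after 3×micro: 2 ⇒ (c0=0, c1=2)
macro 3: S0 reads c1=2 → after 2×micro: 2; S1 reads c0=2 → after 3×micro: 0 ⇒ (c0=2, c1=0)
macro 4: S0 reads c1=0 → after 2×micro: 0; S1 reads c0=0 → after 3×micro: 2 ⇒ (c0=0, c1=2)
macro 5: S0 reads c1=2 → after 2×micro: 2; S1 reads c0=2 → after 3×micro: 0 ⇒ (c0=2, c1=0)
macro 6: S0 reads c1=0 → after 2×micro: 0; S1 reads c0=0 → after 3×micro: 2 ⇒ (c0=0, c1=2)
macro 7: S0 reads c1=2 → after 2×micro: 2; S1 reads c0=2 → after 3×micro: 0 ⇒ (c0=2, c1=0)
macro 8: S0 reads c1=0 → after 2×micro: 0; S1 reads c0=0 → after 3×micro: 2 ⇒ (c0=0, c1=2)
macro 9: S0 reads c1=2 → after 2×micro: 2; S1 reads c0=2 → after 3×micro: 0 ⇒ (c0=2, c1=0)

S0 state at macro-step 3 = 2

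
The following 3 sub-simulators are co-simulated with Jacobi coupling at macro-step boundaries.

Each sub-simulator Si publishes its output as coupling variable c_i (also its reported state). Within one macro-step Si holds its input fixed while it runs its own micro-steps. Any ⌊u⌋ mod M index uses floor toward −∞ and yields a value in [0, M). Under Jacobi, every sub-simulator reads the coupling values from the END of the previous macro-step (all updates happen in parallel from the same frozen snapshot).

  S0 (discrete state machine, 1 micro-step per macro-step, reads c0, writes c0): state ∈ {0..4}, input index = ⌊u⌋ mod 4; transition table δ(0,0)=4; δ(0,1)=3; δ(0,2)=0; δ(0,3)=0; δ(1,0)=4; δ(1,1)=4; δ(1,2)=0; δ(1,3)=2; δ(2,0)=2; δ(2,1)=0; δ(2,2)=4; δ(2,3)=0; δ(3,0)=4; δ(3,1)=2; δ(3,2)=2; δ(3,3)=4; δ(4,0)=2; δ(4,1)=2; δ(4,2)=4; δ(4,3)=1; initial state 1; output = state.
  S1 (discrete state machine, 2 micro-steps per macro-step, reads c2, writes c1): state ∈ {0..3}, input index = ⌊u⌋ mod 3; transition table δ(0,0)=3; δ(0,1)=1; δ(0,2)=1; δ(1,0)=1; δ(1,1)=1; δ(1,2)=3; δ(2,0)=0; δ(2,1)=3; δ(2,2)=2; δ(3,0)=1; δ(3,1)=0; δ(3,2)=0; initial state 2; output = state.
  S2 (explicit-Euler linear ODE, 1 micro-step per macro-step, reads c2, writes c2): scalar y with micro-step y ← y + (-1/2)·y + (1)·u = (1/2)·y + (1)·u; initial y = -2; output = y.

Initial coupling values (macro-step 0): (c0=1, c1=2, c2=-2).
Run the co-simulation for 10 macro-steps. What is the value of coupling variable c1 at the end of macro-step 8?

macro 1: S0 reads c0=1 → after 1×micro: 4; S1 reads c2=-2 → after 2×micro: 0; S2 reads c2=-2 → after 1×micro: -3 ⇒ (c0=4, c1=0, c2=-3)
macro 2: S0 reads c0=4 → after 1×micro: 2; S1 reads c2=-3 → after 2×micro: 1; S2 reads c2=-3 → after 1×micro: -9/2 ⇒ (c0=2, c1=1, c2=-9/2)
macro 3: S0 reads c0=2 → after 1×micro: 4; S1 reads c2=-9/2 → after 2×micro: 1; S2 reads c2=-9/2 → after 1×micro: -27/4 ⇒ (c0=4, c1=1, c2=-27/4)
macro 4: S0 reads c0=4 → after 1×micro: 2; S1 reads c2=-27/4 → after 2×micro: 0; S2 reads c2=-27/4 → after 1×micro: -81/8 ⇒ (c0=2, c1=0, c2=-81/8)
macro 5: S0 reads c0=2 → after 1×micro: 4; S1 reads c2=-81/8 → after 2×micro: 1; S2 reads c2=-81/8 → after 1×micro: -243/16 ⇒ (c0=4, c1=1, c2=-243/16)
macro 6: S0 reads c0=4 → after 1×micro: 2; S1 reads c2=-243/16 → after 2×micro: 0; S2 reads c2=-243/16 → after 1×micro: -729/32 ⇒ (c0=2, c1=0, c2=-729/32)
macro 7: S0 reads c0=2 → after 1×micro: 4; S1 reads c2=-729/32 → after 2×micro: 1; S2 reads c2=-729/32 → after 1×micro: -2187/64 ⇒ (c0=4, c1=1, c2=-2187/64)
macro 8: S0 reads c0=4 → after 1×micro: 2; S1 reads c2=-2187/64 → after 2×micro: 1; S2 reads c2=-2187/64 → after 1×micro: -6561/128 ⇒ (c0=2, c1=1, c2=-6561/128)
macro 9: S0 reads c0=2 → after 1×micro: 4; S1 reads c2=-6561/128 → after 2×micro: 0; S2 reads c2=-6561/128 → after 1×micro: -19683/256 ⇒ (c0=4, c1=0, c2=-19683/256)
macro 10: S0 reads c0=4 → after 1×micro: 2; S1 reads c2=-19683/256 → after 2×micro: 1; S2 reads c2=-19683/256 → after 1×micro: -59049/512 ⇒ (c0=2, c1=1, c2=-59049/512)

c1 at macro-step 8 = 1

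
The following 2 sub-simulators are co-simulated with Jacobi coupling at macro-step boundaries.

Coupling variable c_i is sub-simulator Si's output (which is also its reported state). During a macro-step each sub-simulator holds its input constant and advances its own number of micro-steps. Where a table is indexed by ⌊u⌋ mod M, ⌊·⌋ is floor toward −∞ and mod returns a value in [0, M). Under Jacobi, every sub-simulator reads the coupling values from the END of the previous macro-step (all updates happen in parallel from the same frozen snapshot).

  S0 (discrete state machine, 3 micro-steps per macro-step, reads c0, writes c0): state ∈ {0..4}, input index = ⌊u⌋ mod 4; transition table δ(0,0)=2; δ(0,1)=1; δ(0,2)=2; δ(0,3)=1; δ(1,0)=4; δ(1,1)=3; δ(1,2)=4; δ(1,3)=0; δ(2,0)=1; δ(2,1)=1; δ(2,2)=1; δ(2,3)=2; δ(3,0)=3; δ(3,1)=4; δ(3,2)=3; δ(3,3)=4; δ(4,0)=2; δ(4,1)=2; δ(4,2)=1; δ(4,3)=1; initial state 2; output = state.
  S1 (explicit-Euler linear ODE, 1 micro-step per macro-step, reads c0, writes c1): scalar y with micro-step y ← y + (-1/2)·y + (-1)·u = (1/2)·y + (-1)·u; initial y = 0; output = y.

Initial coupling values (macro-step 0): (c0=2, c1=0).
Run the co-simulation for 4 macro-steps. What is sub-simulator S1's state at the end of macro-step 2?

S1 state at macro-step 2 = -2

macro 1: S0 reads c0=2 → after 3×micro: 1; S1 reads c0=2 → after 1×micro: -2 ⇒ (c0=1, c1=-2)
macro 2: S0 reads c0=1 → after 3×micro: 2; S1 reads c0=1 → after 1×micro: -2 ⇒ (c0=2, c1=-2)
macro 3: S0 reads c0=2 → after 3×micro: 1; S1 reads c0=2 → after 1×micro: -3 ⇒ (c0=1, c1=-3)
macro 4: S0 reads c0=1 → after 3×micro: 2; S1 reads c0=1 → after 1×micro: -5/2 ⇒ (c0=2, c1=-5/2)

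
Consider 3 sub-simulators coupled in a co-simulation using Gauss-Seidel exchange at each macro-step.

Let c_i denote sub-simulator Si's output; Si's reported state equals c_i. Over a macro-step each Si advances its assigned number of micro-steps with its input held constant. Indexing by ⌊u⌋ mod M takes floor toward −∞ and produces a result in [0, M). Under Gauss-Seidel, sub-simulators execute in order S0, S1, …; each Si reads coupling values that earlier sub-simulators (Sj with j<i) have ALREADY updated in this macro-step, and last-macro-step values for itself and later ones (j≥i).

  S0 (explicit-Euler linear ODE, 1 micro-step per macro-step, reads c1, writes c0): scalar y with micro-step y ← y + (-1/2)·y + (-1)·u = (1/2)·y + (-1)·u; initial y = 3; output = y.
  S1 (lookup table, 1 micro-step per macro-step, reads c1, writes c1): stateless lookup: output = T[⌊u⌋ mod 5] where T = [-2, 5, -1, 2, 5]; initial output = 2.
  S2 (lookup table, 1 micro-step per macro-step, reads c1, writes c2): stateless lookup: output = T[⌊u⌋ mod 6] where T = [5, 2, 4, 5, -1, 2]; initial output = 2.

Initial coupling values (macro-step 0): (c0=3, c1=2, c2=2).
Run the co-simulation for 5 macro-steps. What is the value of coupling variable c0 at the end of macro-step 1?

c0 at macro-step 1 = -1/2

macro 1: S0 reads c1=2 → after 1×micro: -1/2; S1 reads c1=2 → after 1×micro: -1; S2 reads c1=-1 → after 1×micro: 2 ⇒ (c0=-1/2, c1=-1, c2=2)
macro 2: S0 reads c1=-1 → after 1×micro: 3/4; S1 reads c1=-1 → after 1×micro: 5; S2 reads c1=5 → after 1×micro: 2 ⇒ (c0=3/4, c1=5, c2=2)
macro 3: S0 reads c1=5 → after 1×micro: -37/8; S1 reads c1=5 → after 1×micro: -2; S2 reads c1=-2 → after 1×micro: -1 ⇒ (c0=-37/8, c1=-2, c2=-1)
macro 4: S0 reads c1=-2 → after 1×micro: -5/16; S1 reads c1=-2 → after 1×micro: 2; S2 reads c1=2 → after 1×micro: 4 ⇒ (c0=-5/16, c1=2, c2=4)
macro 5: S0 reads c1=2 → after 1×micro: -69/32; S1 reads c1=2 → after 1×micro: -1; S2 reads c1=-1 → after 1×micro: 2 ⇒ (c0=-69/32, c1=-1, c2=2)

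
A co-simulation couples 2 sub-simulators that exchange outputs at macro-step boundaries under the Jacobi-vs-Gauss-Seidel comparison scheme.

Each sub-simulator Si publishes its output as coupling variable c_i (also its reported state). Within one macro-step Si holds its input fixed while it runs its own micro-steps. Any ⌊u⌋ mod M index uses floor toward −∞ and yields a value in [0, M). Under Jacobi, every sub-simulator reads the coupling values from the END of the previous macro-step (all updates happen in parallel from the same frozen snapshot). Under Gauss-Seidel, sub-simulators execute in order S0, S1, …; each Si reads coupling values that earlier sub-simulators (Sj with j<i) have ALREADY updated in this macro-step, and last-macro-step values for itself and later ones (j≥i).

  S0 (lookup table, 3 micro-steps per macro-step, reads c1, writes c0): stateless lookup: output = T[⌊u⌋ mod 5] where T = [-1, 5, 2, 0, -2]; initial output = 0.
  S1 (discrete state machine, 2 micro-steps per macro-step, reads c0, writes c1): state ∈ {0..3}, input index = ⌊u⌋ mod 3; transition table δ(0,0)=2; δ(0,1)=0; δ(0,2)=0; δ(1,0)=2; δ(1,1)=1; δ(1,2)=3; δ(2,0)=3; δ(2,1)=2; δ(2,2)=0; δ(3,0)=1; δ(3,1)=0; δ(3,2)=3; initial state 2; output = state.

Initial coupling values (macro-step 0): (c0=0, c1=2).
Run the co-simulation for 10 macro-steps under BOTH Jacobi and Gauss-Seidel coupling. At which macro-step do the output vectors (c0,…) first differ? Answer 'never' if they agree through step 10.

first divergence at macro-step: 1

[Jacobi] macro 1: S0 reads c1=2 → after 3×micro: 2; S1 reads c0=0 → after 2×micro: 1 ⇒ (c0=2, c1=1)
[Jacobi] macro 2: S0 reads c1=1 → after 3×micro: 5; S1 reads c0=2 → after 2×micro: 3 ⇒ (c0=5, c1=3)
[Jacobi] macro 3: S0 reads c1=3 → after 3×micro: 0; S1 reads c0=5 → after 2×micro: 3 ⇒ (c0=0, c1=3)
[Jacobi] macro 4: S0 reads c1=3 → after 3×micro: 0; S1 reads c0=0 → after 2×micro: 2 ⇒ (c0=0, c1=2)
[Jacobi] macro 5: S0 reads c1=2 → after 3×micro: 2; S1 reads c0=0 → after 2×micro: 1 ⇒ (c0=2, c1=1)
[Jacobi] macro 6: S0 reads c1=1 → after 3×micro: 5; S1 reads c0=2 → after 2×micro: 3 ⇒ (c0=5, c1=3)
[Jacobi] macro 7: S0 reads c1=3 → after 3×micro: 0; S1 reads c0=5 → after 2×micro: 3 ⇒ (c0=0, c1=3)
[Jacobi] macro 8: S0 reads c1=3 → after 3×micro: 0; S1 reads c0=0 → after 2×micro: 2 ⇒ (c0=0, c1=2)
[Jacobi] macro 9: S0 reads c1=2 → after 3×micro: 2; S1 reads c0=0 → after 2×micro: 1 ⇒ (c0=2, c1=1)
[Jacobi] macro 10: S0 reads c1=1 → after 3×micro: 5; S1 reads c0=2 → after 2×micro: 3 ⇒ (c0=5, c1=3)
[Gauss-Seidel] macro 1: S0 reads c1=2 → after 3×micro: 2; S1 reads c0=2 → after 2×micro: 0 ⇒ (c0=2, c1=0)
[Gauss-Seidel] macro 2: S0 reads c1=0 → after 3×micro: -1; S1 reads c0=-1 → after 2×micro: 0 ⇒ (c0=-1, c1=0)
[Gauss-Seidel] macro 3: S0 reads c1=0 → after 3×micro: -1; S1 reads c0=-1 → after 2×micro: 0 ⇒ (c0=-1, c1=0)
[Gauss-Seidel] macro 4: S0 reads c1=0 → after 3×micro: -1; S1 reads c0=-1 → after 2×micro: 0 ⇒ (c0=-1, c1=0)
[Gauss-Seidel] macro 5: S0 reads c1=0 → after 3×micro: -1; S1 reads c0=-1 → after 2×micro: 0 ⇒ (c0=-1, c1=0)
[Gauss-Seidel] macro 6: S0 reads c1=0 → after 3×micro: -1; S1 reads c0=-1 → after 2×micro: 0 ⇒ (c0=-1, c1=0)
[Gauss-Seidel] macro 7: S0 reads c1=0 → after 3×micro: -1; S1 reads c0=-1 → after 2×micro: 0 ⇒ (c0=-1, c1=0)
[Gauss-Seidel] macro 8: S0 reads c1=0 → after 3×micro: -1; S1 reads c0=-1 → after 2×micro: 0 ⇒ (c0=-1, c1=0)
[Gauss-Seidel] macro 9: S0 reads c1=0 → after 3×micro: -1; S1 reads c0=-1 → after 2×micro: 0 ⇒ (c0=-1, c1=0)
[Gauss-Seidel] macro 10: S0 reads c1=0 → after 3×micro: -1; S1 reads c0=-1 → after 2×micro: 0 ⇒ (c0=-1, c1=0)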